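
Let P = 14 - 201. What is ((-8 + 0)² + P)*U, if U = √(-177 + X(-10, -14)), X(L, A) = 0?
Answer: -123*I*√177 ≈ -1636.4*I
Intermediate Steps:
U = I*√177 (U = √(-177 + 0) = √(-177) = I*√177 ≈ 13.304*I)
P = -187
((-8 + 0)² + P)*U = ((-8 + 0)² - 187)*(I*√177) = ((-8)² - 187)*(I*√177) = (64 - 187)*(I*√177) = -123*I*√177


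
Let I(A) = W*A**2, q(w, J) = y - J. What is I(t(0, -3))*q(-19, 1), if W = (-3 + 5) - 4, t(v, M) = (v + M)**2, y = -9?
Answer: 1620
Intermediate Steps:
t(v, M) = (M + v)**2
q(w, J) = -9 - J
W = -2 (W = 2 - 4 = -2)
I(A) = -2*A**2
I(t(0, -3))*q(-19, 1) = (-2*(-3 + 0)**4)*(-9 - 1*1) = (-2*((-3)**2)**2)*(-9 - 1) = -2*9**2*(-10) = -2*81*(-10) = -162*(-10) = 1620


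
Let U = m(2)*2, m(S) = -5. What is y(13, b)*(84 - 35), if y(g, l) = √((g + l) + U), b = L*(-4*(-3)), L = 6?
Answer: 245*√3 ≈ 424.35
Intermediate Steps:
b = 72 (b = 6*(-4*(-3)) = 6*12 = 72)
U = -10 (U = -5*2 = -10)
y(g, l) = √(-10 + g + l) (y(g, l) = √((g + l) - 10) = √(-10 + g + l))
y(13, b)*(84 - 35) = √(-10 + 13 + 72)*(84 - 35) = √75*49 = (5*√3)*49 = 245*√3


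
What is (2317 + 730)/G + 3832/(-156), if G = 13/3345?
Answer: 30575687/39 ≈ 7.8399e+5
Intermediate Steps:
G = 13/3345 (G = 13*(1/3345) = 13/3345 ≈ 0.0038864)
(2317 + 730)/G + 3832/(-156) = (2317 + 730)/(13/3345) + 3832/(-156) = 3047*(3345/13) + 3832*(-1/156) = 10192215/13 - 958/39 = 30575687/39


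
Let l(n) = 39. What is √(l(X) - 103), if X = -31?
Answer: 8*I ≈ 8.0*I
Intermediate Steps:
√(l(X) - 103) = √(39 - 103) = √(-64) = 8*I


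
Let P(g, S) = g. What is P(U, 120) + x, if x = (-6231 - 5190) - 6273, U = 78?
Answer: -17616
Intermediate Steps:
x = -17694 (x = -11421 - 6273 = -17694)
P(U, 120) + x = 78 - 17694 = -17616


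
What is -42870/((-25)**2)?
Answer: -8574/125 ≈ -68.592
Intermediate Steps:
-42870/((-25)**2) = -42870/625 = -42870*1/625 = -8574/125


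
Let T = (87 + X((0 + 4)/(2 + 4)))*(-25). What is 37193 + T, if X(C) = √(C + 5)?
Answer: 35018 - 25*√51/3 ≈ 34959.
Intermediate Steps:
X(C) = √(5 + C)
T = -2175 - 25*√51/3 (T = (87 + √(5 + (0 + 4)/(2 + 4)))*(-25) = (87 + √(5 + 4/6))*(-25) = (87 + √(5 + 4*(⅙)))*(-25) = (87 + √(5 + ⅔))*(-25) = (87 + √(17/3))*(-25) = (87 + √51/3)*(-25) = -2175 - 25*√51/3 ≈ -2234.5)
37193 + T = 37193 + (-2175 - 25*√51/3) = 35018 - 25*√51/3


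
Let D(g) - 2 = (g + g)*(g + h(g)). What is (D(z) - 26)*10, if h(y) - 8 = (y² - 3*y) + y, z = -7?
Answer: -9200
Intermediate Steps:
h(y) = 8 + y² - 2*y (h(y) = 8 + ((y² - 3*y) + y) = 8 + (y² - 2*y) = 8 + y² - 2*y)
D(g) = 2 + 2*g*(8 + g² - g) (D(g) = 2 + (g + g)*(g + (8 + g² - 2*g)) = 2 + (2*g)*(8 + g² - g) = 2 + 2*g*(8 + g² - g))
(D(z) - 26)*10 = ((2 - 2*(-7)² + 2*(-7)³ + 16*(-7)) - 26)*10 = ((2 - 2*49 + 2*(-343) - 112) - 26)*10 = ((2 - 98 - 686 - 112) - 26)*10 = (-894 - 26)*10 = -920*10 = -9200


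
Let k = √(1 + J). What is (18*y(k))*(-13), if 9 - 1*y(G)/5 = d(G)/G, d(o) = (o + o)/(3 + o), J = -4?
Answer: 1170*(-9*√3 + 25*I)/(√3 - 3*I) ≈ -9945.0 - 337.75*I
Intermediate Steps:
d(o) = 2*o/(3 + o) (d(o) = (2*o)/(3 + o) = 2*o/(3 + o))
k = I*√3 (k = √(1 - 4) = √(-3) = I*√3 ≈ 1.732*I)
y(G) = 45 - 10/(3 + G) (y(G) = 45 - 5*2*G/(3 + G)/G = 45 - 10/(3 + G))
(18*y(k))*(-13) = (18*(5*(25 + 9*(I*√3))/(3 + I*√3)))*(-13) = (18*(5*(25 + 9*I*√3)/(3 + I*√3)))*(-13) = (90*(25 + 9*I*√3)/(3 + I*√3))*(-13) = -1170*(25 + 9*I*√3)/(3 + I*√3)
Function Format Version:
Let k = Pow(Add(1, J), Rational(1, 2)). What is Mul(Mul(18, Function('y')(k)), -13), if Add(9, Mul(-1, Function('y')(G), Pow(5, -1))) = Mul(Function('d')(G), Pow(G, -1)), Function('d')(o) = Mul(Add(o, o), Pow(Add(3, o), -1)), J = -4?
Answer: Mul(1170, Pow(Add(Pow(3, Rational(1, 2)), Mul(-3, I)), -1), Add(Mul(-9, Pow(3, Rational(1, 2))), Mul(25, I))) ≈ Add(-9945.0, Mul(-337.75, I))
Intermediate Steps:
Function('d')(o) = Mul(2, o, Pow(Add(3, o), -1)) (Function('d')(o) = Mul(Mul(2, o), Pow(Add(3, o), -1)) = Mul(2, o, Pow(Add(3, o), -1)))
k = Mul(I, Pow(3, Rational(1, 2))) (k = Pow(Add(1, -4), Rational(1, 2)) = Pow(-3, Rational(1, 2)) = Mul(I, Pow(3, Rational(1, 2))) ≈ Mul(1.7320, I))
Function('y')(G) = Add(45, Mul(-10, Pow(Add(3, G), -1))) (Function('y')(G) = Add(45, Mul(-5, Mul(Mul(2, G, Pow(Add(3, G), -1)), Pow(G, -1)))) = Add(45, Mul(-5, Mul(2, Pow(Add(3, G), -1)))) = Add(45, Mul(-10, Pow(Add(3, G), -1))))
Mul(Mul(18, Function('y')(k)), -13) = Mul(Mul(18, Mul(5, Pow(Add(3, Mul(I, Pow(3, Rational(1, 2)))), -1), Add(25, Mul(9, Mul(I, Pow(3, Rational(1, 2))))))), -13) = Mul(Mul(18, Mul(5, Pow(Add(3, Mul(I, Pow(3, Rational(1, 2)))), -1), Add(25, Mul(9, I, Pow(3, Rational(1, 2)))))), -13) = Mul(Mul(90, Pow(Add(3, Mul(I, Pow(3, Rational(1, 2)))), -1), Add(25, Mul(9, I, Pow(3, Rational(1, 2))))), -13) = Mul(-1170, Pow(Add(3, Mul(I, Pow(3, Rational(1, 2)))), -1), Add(25, Mul(9, I, Pow(3, Rational(1, 2)))))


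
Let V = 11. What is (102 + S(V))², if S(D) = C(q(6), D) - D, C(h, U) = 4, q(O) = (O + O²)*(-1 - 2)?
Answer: 9025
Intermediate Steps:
q(O) = -3*O - 3*O² (q(O) = (O + O²)*(-3) = -3*O - 3*O²)
S(D) = 4 - D
(102 + S(V))² = (102 + (4 - 1*11))² = (102 + (4 - 11))² = (102 - 7)² = 95² = 9025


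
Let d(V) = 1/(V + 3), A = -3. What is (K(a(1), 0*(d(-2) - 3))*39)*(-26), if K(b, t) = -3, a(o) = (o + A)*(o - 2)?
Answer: 3042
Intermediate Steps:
d(V) = 1/(3 + V)
a(o) = (-3 + o)*(-2 + o) (a(o) = (o - 3)*(o - 2) = (-3 + o)*(-2 + o))
(K(a(1), 0*(d(-2) - 3))*39)*(-26) = -3*39*(-26) = -117*(-26) = 3042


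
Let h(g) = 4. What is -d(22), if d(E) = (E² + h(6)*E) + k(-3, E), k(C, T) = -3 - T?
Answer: -547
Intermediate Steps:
d(E) = -3 + E² + 3*E (d(E) = (E² + 4*E) + (-3 - E) = -3 + E² + 3*E)
-d(22) = -(-3 + 22² + 3*22) = -(-3 + 484 + 66) = -1*547 = -547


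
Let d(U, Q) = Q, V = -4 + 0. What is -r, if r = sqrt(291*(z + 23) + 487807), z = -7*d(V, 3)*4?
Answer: -2*sqrt(117514) ≈ -685.61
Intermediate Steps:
V = -4
z = -84 (z = -7*3*4 = -21*4 = -84)
r = 2*sqrt(117514) (r = sqrt(291*(-84 + 23) + 487807) = sqrt(291*(-61) + 487807) = sqrt(-17751 + 487807) = sqrt(470056) = 2*sqrt(117514) ≈ 685.61)
-r = -2*sqrt(117514)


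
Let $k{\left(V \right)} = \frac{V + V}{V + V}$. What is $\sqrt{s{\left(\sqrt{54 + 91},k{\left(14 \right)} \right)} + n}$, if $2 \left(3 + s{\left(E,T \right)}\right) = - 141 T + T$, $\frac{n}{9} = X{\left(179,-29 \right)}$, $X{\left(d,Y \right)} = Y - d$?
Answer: $i \sqrt{1945} \approx 44.102 i$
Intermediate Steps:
$n = -1872$ ($n = 9 \left(-29 - 179\right) = 9 \left(-208\right) = -1872$)
$k{\left(V \right)} = 1$ ($k{\left(V \right)} = \frac{2 V}{2 V} = 2 V \frac{1}{2 V} = 1$)
$s{\left(E,T \right)} = -3 - 70 T$ ($s{\left(E,T \right)} = -3 + \frac{- 141 T + T}{2} = -3 + \frac{\left(-140\right) T}{2} = -3 - 70 T$)
$\sqrt{s{\left(\sqrt{54 + 91},k{\left(14 \right)} \right)} + n} = \sqrt{\left(-3 - 70\right) - 1872} = \sqrt{-73 - 1872} = \sqrt{-1945} = i \sqrt{1945}$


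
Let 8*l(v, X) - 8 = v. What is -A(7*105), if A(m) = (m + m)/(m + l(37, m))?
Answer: -784/395 ≈ -1.9848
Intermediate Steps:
l(v, X) = 1 + v/8
A(m) = 2*m/(45/8 + m) (A(m) = (m + m)/(m + (1 + (⅛)*37)) = (2*m)/(m + (1 + 37/8)) = (2*m)/(m + 45/8) = (2*m)/(45/8 + m) = 2*m/(45/8 + m))
-A(7*105) = -16*7*105/(45 + 8*(7*105)) = -16*735/(45 + 8*735) = -16*735/(45 + 5880) = -16*735/5925 = -1*784/395 = -784/395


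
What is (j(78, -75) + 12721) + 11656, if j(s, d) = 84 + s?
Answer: 24539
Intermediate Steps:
(j(78, -75) + 12721) + 11656 = ((84 + 78) + 12721) + 11656 = (162 + 12721) + 11656 = 12883 + 11656 = 24539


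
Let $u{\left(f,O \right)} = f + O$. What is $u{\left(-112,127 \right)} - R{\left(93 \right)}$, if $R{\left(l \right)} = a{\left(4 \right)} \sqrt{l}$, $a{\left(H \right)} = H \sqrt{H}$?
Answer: $15 - 8 \sqrt{93} \approx -62.149$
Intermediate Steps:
$a{\left(H \right)} = H^{\frac{3}{2}}$
$R{\left(l \right)} = 8 \sqrt{l}$ ($R{\left(l \right)} = 4^{\frac{3}{2}} \sqrt{l} = 8 \sqrt{l}$)
$u{\left(f,O \right)} = O + f$
$u{\left(-112,127 \right)} - R{\left(93 \right)} = \left(127 - 112\right) - 8 \sqrt{93} = 15 - 8 \sqrt{93}$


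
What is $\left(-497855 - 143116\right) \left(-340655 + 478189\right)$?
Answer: $-88155305514$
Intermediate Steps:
$\left(-497855 - 143116\right) \left(-340655 + 478189\right) = \left(-640971\right) 137534 = -88155305514$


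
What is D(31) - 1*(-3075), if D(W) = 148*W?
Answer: 7663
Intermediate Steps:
D(31) - 1*(-3075) = 148*31 - 1*(-3075) = 4588 + 3075 = 7663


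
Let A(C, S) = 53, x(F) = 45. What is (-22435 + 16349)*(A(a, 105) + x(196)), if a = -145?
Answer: -596428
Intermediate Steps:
(-22435 + 16349)*(A(a, 105) + x(196)) = (-22435 + 16349)*(53 + 45) = -6086*98 = -596428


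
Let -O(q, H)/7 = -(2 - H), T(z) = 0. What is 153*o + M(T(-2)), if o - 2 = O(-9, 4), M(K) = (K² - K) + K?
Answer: -1836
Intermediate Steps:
M(K) = K²
O(q, H) = 14 - 7*H (O(q, H) = -(-7)*(2 - H) = -7*(-2 + H) = 14 - 7*H)
o = -12 (o = 2 + (14 - 7*4) = 2 + (14 - 28) = 2 - 14 = -12)
153*o + M(T(-2)) = 153*(-12) + 0² = -1836 + 0 = -1836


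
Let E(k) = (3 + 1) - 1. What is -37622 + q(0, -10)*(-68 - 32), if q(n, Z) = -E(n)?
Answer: -37322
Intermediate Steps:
E(k) = 3 (E(k) = 4 - 1 = 3)
q(n, Z) = -3 (q(n, Z) = -1*3 = -3)
-37622 + q(0, -10)*(-68 - 32) = -37622 - 3*(-68 - 32) = -37622 - 3*(-100) = -37622 + 300 = -37322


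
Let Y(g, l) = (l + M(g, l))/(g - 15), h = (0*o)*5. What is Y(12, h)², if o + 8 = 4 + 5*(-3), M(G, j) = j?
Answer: 0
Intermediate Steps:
o = -19 (o = -8 + (4 + 5*(-3)) = -8 + (4 - 15) = -8 - 11 = -19)
h = 0 (h = (0*(-19))*5 = 0*5 = 0)
Y(g, l) = 2*l/(-15 + g) (Y(g, l) = (l + l)/(g - 15) = (2*l)/(-15 + g) = 2*l/(-15 + g))
Y(12, h)² = (2*0/(-15 + 12))² = (2*0/(-3))² = (2*0*(-⅓))² = 0² = 0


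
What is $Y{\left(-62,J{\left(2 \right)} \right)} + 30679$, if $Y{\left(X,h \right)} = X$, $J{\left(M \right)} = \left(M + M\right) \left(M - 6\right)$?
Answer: $30617$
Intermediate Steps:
$J{\left(M \right)} = 2 M \left(-6 + M\right)$
$Y{\left(-62,J{\left(2 \right)} \right)} + 30679 = -62 + 30679 = 30617$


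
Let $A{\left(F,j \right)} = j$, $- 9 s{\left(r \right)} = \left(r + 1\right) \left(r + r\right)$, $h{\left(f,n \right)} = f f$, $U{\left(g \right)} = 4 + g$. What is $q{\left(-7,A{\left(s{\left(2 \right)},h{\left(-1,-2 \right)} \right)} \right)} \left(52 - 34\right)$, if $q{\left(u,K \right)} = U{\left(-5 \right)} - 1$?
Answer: $-36$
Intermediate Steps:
$h{\left(f,n \right)} = f^{2}$
$s{\left(r \right)} = - \frac{2 r \left(1 + r\right)}{9}$ ($s{\left(r \right)} = - \frac{\left(r + 1\right) \left(r + r\right)}{9} = - \frac{\left(1 + r\right) 2 r}{9} = - \frac{2 r \left(1 + r\right)}{9}$)
$q{\left(u,K \right)} = -2$ ($q{\left(u,K \right)} = \left(4 - 5\right) - 1 = -1 - 1 = -2$)
$q{\left(-7,A{\left(s{\left(2 \right)},h{\left(-1,-2 \right)} \right)} \right)} \left(52 - 34\right) = - 2 \left(52 - 34\right) = \left(-2\right) 18 = -36$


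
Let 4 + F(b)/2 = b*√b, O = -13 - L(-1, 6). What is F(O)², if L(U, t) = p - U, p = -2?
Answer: -6848 + 768*I*√3 ≈ -6848.0 + 1330.2*I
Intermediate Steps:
L(U, t) = -2 - U
O = -12 (O = -13 - (-2 - 1*(-1)) = -13 - (-2 + 1) = -13 - 1*(-1) = -13 + 1 = -12)
F(b) = -8 + 2*b^(3/2) (F(b) = -8 + 2*(b*√b) = -8 + 2*b^(3/2))
F(O)² = (-8 + 2*(-12)^(3/2))² = (-8 + 2*(-24*I*√3))² = (-8 - 48*I*√3)²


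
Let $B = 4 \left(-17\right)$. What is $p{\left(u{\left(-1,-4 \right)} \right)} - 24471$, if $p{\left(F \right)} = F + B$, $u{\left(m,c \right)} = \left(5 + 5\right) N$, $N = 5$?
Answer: $-24489$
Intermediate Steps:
$u{\left(m,c \right)} = 50$ ($u{\left(m,c \right)} = \left(5 + 5\right) 5 = 10 \cdot 5 = 50$)
$B = -68$
$p{\left(F \right)} = -68 + F$ ($p{\left(F \right)} = F - 68 = -68 + F$)
$p{\left(u{\left(-1,-4 \right)} \right)} - 24471 = \left(-68 + 50\right) - 24471 = -18 - 24471 = -24489$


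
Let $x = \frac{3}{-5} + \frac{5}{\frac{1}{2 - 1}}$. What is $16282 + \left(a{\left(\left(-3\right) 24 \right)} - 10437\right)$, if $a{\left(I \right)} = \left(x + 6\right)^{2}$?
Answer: $\frac{148829}{25} \approx 5953.2$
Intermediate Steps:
$x = \frac{22}{5}$ ($x = 3 \left(- \frac{1}{5}\right) + \frac{5}{1^{-1}} = - \frac{3}{5} + \frac{5}{1} = - \frac{3}{5} + 5 \cdot 1 = - \frac{3}{5} + 5 = \frac{22}{5} \approx 4.4$)
$a{\left(I \right)} = \frac{2704}{25}$ ($a{\left(I \right)} = \left(\frac{22}{5} + 6\right)^{2} = \left(\frac{52}{5}\right)^{2} = \frac{2704}{25}$)
$16282 + \left(a{\left(\left(-3\right) 24 \right)} - 10437\right) = 16282 + \left(\frac{2704}{25} - 10437\right) = 16282 - \frac{258221}{25} = \frac{148829}{25}$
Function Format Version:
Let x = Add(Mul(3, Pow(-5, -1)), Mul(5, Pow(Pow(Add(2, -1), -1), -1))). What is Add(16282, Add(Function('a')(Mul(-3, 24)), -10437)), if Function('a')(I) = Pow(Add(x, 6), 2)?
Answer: Rational(148829, 25) ≈ 5953.2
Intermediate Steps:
x = Rational(22, 5) (x = Add(Mul(3, Rational(-1, 5)), Mul(5, Pow(Pow(1, -1), -1))) = Add(Rational(-3, 5), Mul(5, Pow(1, -1))) = Add(Rational(-3, 5), Mul(5, 1)) = Add(Rational(-3, 5), 5) = Rational(22, 5) ≈ 4.4000)
Function('a')(I) = Rational(2704, 25) (Function('a')(I) = Pow(Add(Rational(22, 5), 6), 2) = Pow(Rational(52, 5), 2) = Rational(2704, 25))
Add(16282, Add(Function('a')(Mul(-3, 24)), -10437)) = Add(16282, Add(Rational(2704, 25), -10437)) = Add(16282, Rational(-258221, 25)) = Rational(148829, 25)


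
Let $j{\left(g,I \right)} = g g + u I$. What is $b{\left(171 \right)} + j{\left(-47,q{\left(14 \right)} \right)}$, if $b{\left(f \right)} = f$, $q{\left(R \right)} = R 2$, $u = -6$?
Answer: $2212$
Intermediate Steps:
$q{\left(R \right)} = 2 R$
$j{\left(g,I \right)} = g^{2} - 6 I$ ($j{\left(g,I \right)} = g g - 6 I = g^{2} - 6 I$)
$b{\left(171 \right)} + j{\left(-47,q{\left(14 \right)} \right)} = 171 + \left(\left(-47\right)^{2} - 6 \cdot 2 \cdot 14\right) = 171 + \left(2209 - 168\right) = 171 + 2041 = 2212$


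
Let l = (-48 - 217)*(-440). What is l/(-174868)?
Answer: -29150/43717 ≈ -0.66679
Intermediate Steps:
l = 116600 (l = -265*(-440) = 116600)
l/(-174868) = 116600/(-174868) = 116600*(-1/174868) = -29150/43717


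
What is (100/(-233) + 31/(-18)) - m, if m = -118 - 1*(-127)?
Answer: -46769/4194 ≈ -11.151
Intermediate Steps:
m = 9 (m = -118 + 127 = 9)
(100/(-233) + 31/(-18)) - m = (100/(-233) + 31/(-18)) - 1*9 = (100*(-1/233) + 31*(-1/18)) - 9 = (-100/233 - 31/18) - 9 = -9023/4194 - 9 = -46769/4194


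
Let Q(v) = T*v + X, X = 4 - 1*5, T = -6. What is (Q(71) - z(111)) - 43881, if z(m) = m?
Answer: -44419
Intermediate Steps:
X = -1 (X = 4 - 5 = -1)
Q(v) = -1 - 6*v (Q(v) = -6*v - 1 = -1 - 6*v)
(Q(71) - z(111)) - 43881 = ((-1 - 6*71) - 1*111) - 43881 = ((-1 - 426) - 111) - 43881 = (-427 - 111) - 43881 = -538 - 43881 = -44419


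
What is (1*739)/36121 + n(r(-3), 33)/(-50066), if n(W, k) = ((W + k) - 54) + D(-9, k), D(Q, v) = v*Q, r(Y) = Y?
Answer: 48593615/1808433986 ≈ 0.026871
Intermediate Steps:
D(Q, v) = Q*v
n(W, k) = -54 + W - 8*k (n(W, k) = ((W + k) - 54) - 9*k = (-54 + W + k) - 9*k = -54 + W - 8*k)
(1*739)/36121 + n(r(-3), 33)/(-50066) = (1*739)/36121 + (-54 - 3 - 8*33)/(-50066) = 739*(1/36121) + (-54 - 3 - 264)*(-1/50066) = 739/36121 - 321*(-1/50066) = 739/36121 + 321/50066 = 48593615/1808433986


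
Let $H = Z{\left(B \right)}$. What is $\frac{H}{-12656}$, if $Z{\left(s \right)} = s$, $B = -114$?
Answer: $\frac{57}{6328} \approx 0.0090076$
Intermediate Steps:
$H = -114$
$\frac{H}{-12656} = - \frac{114}{-12656} = \left(-114\right) \left(- \frac{1}{12656}\right) = \frac{57}{6328}$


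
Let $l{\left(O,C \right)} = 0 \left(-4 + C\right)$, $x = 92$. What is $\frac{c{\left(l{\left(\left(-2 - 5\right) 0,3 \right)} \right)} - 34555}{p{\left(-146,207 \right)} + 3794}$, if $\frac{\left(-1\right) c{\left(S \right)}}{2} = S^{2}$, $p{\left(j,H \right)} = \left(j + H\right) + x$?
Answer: $- \frac{34555}{3947} \approx -8.7547$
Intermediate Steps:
$l{\left(O,C \right)} = 0$
$p{\left(j,H \right)} = 92 + H + j$ ($p{\left(j,H \right)} = \left(j + H\right) + 92 = \left(H + j\right) + 92 = 92 + H + j$)
$c{\left(S \right)} = - 2 S^{2}$
$\frac{c{\left(l{\left(\left(-2 - 5\right) 0,3 \right)} \right)} - 34555}{p{\left(-146,207 \right)} + 3794} = \frac{- 2 \cdot 0^{2} - 34555}{\left(92 + 207 - 146\right) + 3794} = \frac{\left(-2\right) 0 - 34555}{153 + 3794} = \frac{0 - 34555}{3947} = \left(-34555\right) \frac{1}{3947} = - \frac{34555}{3947}$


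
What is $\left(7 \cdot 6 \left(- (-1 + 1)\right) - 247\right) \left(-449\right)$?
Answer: $110903$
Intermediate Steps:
$\left(7 \cdot 6 \left(- (-1 + 1)\right) - 247\right) \left(-449\right) = \left(42 \left(\left(-1\right) 0\right) - 247\right) \left(-449\right) = \left(42 \cdot 0 - 247\right) \left(-449\right) = \left(0 - 247\right) \left(-449\right) = \left(-247\right) \left(-449\right) = 110903$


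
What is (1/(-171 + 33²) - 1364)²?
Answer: 1567882126801/842724 ≈ 1.8605e+6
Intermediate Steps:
(1/(-171 + 33²) - 1364)² = (1/(-171 + 1089) - 1364)² = (1/918 - 1364)² = (-1252151/918)² = 1567882126801/842724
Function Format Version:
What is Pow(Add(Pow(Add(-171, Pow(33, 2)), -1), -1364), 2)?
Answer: Rational(1567882126801, 842724) ≈ 1.8605e+6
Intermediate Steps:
Pow(Add(Pow(Add(-171, Pow(33, 2)), -1), -1364), 2) = Pow(Add(Pow(Add(-171, 1089), -1), -1364), 2) = Pow(Add(Pow(918, -1), -1364), 2) = Pow(Add(Rational(1, 918), -1364), 2) = Pow(Rational(-1252151, 918), 2) = Rational(1567882126801, 842724)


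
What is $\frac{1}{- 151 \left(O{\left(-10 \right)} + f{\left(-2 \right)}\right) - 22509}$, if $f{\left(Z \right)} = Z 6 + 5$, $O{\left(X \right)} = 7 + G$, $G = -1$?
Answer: $- \frac{1}{22358} \approx -4.4727 \cdot 10^{-5}$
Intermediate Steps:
$O{\left(X \right)} = 6$ ($O{\left(X \right)} = 7 - 1 = 6$)
$f{\left(Z \right)} = 5 + 6 Z$ ($f{\left(Z \right)} = 6 Z + 5 = 5 + 6 Z$)
$\frac{1}{- 151 \left(O{\left(-10 \right)} + f{\left(-2 \right)}\right) - 22509} = \frac{1}{- 151 \left(6 + \left(5 + 6 \left(-2\right)\right)\right) - 22509} = \frac{1}{- 151 \left(6 + \left(5 - 12\right)\right) - 22509} = \frac{1}{- 151 \left(6 - 7\right) - 22509} = \frac{1}{\left(-151\right) \left(-1\right) - 22509} = \frac{1}{151 - 22509} = \frac{1}{-22358} = - \frac{1}{22358}$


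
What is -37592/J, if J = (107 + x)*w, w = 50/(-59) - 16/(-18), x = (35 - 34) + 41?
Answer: -9980676/1639 ≈ -6089.5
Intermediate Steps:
x = 42 (x = 1 + 41 = 42)
w = 22/531 (w = 50*(-1/59) - 16*(-1/18) = -50/59 + 8/9 = 22/531 ≈ 0.041431)
J = 3278/531 (J = (107 + 42)*(22/531) = 149*(22/531) = 3278/531 ≈ 6.1733)
-37592/J = -37592/3278/531 = -37592*531/3278 = -9980676/1639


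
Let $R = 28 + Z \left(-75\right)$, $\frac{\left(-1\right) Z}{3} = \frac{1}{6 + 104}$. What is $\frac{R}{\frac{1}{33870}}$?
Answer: $\frac{11194035}{11} \approx 1.0176 \cdot 10^{6}$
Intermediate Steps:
$Z = - \frac{3}{110}$ ($Z = - \frac{3}{6 + 104} = - \frac{3}{110} \approx -0.027273$)
$R = \frac{661}{22}$ ($R = 28 - - \frac{45}{22} = 28 + \frac{45}{22} = \frac{661}{22} \approx 30.045$)
$\frac{R}{\frac{1}{33870}} = \frac{661}{22 \cdot \frac{1}{33870}} = \frac{661 \frac{1}{\frac{1}{33870}}}{22} = \frac{661}{22} \cdot 33870 = \frac{11194035}{11}$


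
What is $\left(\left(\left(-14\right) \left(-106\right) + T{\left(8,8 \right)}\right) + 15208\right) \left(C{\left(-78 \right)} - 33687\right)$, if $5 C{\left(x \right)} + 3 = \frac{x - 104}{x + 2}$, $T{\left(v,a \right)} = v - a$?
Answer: $- \frac{53419015338}{95} \approx -5.6231 \cdot 10^{8}$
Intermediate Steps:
$C{\left(x \right)} = - \frac{3}{5} + \frac{-104 + x}{5 \left(2 + x\right)}$ ($C{\left(x \right)} = - \frac{3}{5} + \frac{\left(x - 104\right) \frac{1}{x + 2}}{5} = - \frac{3}{5} + \frac{\left(-104 + x\right) \frac{1}{2 + x}}{5} = - \frac{3}{5} + \frac{\frac{1}{2 + x} \left(-104 + x\right)}{5} = - \frac{3}{5} + \frac{-104 + x}{5 \left(2 + x\right)}$)
$\left(\left(\left(-14\right) \left(-106\right) + T{\left(8,8 \right)}\right) + 15208\right) \left(C{\left(-78 \right)} - 33687\right) = \left(\left(\left(-14\right) \left(-106\right) + \left(8 - 8\right)\right) + 15208\right) \left(\frac{2 \left(-55 - -78\right)}{5 \left(2 - 78\right)} - 33687\right) = \left(\left(1484 + \left(8 - 8\right)\right) + 15208\right) \left(\frac{2 \left(-55 + 78\right)}{5 \left(-76\right)} - 33687\right) = \left(\left(1484 + 0\right) + 15208\right) \left(\frac{2}{5} \left(- \frac{1}{76}\right) 23 - 33687\right) = \left(1484 + 15208\right) \left(- \frac{23}{190} - 33687\right) = 16692 \left(- \frac{6400553}{190}\right) = - \frac{53419015338}{95}$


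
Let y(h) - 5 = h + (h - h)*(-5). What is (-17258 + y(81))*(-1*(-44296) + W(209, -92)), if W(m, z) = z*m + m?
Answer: -434056644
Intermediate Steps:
W(m, z) = m + m*z (W(m, z) = m*z + m = m + m*z)
y(h) = 5 + h (y(h) = 5 + (h + (h - h)*(-5)) = 5 + (h + 0*(-5)) = 5 + (h + 0) = 5 + h)
(-17258 + y(81))*(-1*(-44296) + W(209, -92)) = (-17258 + (5 + 81))*(-1*(-44296) + 209*(1 - 92)) = (-17258 + 86)*(44296 + 209*(-91)) = -17172*(44296 - 19019) = -17172*25277 = -434056644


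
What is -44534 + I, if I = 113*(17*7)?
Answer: -31087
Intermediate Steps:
I = 13447 (I = 113*119 = 13447)
-44534 + I = -44534 + 13447 = -31087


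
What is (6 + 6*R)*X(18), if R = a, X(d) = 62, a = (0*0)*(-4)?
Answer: 372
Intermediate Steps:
a = 0 (a = 0*(-4) = 0)
R = 0
(6 + 6*R)*X(18) = (6 + 6*0)*62 = (6 + 0)*62 = 6*62 = 372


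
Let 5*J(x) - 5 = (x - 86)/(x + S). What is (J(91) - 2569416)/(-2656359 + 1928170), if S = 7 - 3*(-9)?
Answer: 321176874/91023625 ≈ 3.5285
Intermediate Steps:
S = 34 (S = 7 + 27 = 34)
J(x) = 1 + (-86 + x)/(5*(34 + x)) (J(x) = 1 + ((x - 86)/(x + 34))/5 = 1 + ((-86 + x)/(34 + x))/5 = 1 + (-86 + x)/(5*(34 + x)))
(J(91) - 2569416)/(-2656359 + 1928170) = (6*(14 + 91)/(5*(34 + 91)) - 2569416)/(-2656359 + 1928170) = ((6/5)*105/125 - 2569416)/(-728189) = ((6/5)*(1/125)*105 - 2569416)*(-1/728189) = (126/125 - 2569416)*(-1/728189) = -321176874/125*(-1/728189) = 321176874/91023625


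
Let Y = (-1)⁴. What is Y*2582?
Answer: 2582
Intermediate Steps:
Y = 1
Y*2582 = 1*2582 = 2582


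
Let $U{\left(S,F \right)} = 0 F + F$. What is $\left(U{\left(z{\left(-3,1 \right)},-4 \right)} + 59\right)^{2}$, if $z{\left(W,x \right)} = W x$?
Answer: $3025$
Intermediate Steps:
$U{\left(S,F \right)} = F$ ($U{\left(S,F \right)} = 0 + F = F$)
$\left(U{\left(z{\left(-3,1 \right)},-4 \right)} + 59\right)^{2} = \left(-4 + 59\right)^{2} = 55^{2} = 3025$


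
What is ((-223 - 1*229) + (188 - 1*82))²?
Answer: 119716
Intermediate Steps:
((-223 - 1*229) + (188 - 1*82))² = ((-223 - 229) + (188 - 82))² = (-452 + 106)² = (-346)² = 119716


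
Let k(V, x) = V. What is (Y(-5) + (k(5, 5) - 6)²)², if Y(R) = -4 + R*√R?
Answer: -116 + 30*I*√5 ≈ -116.0 + 67.082*I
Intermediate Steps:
Y(R) = -4 + R^(3/2)
(Y(-5) + (k(5, 5) - 6)²)² = ((-4 + (-5)^(3/2)) + (5 - 6)²)² = ((-4 - 5*I*√5) + (-1)²)² = ((-4 - 5*I*√5) + 1)² = (-3 - 5*I*√5)²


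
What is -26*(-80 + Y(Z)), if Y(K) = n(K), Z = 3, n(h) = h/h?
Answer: 2054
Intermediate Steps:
n(h) = 1
Y(K) = 1
-26*(-80 + Y(Z)) = -26*(-80 + 1) = -26*(-79) = 2054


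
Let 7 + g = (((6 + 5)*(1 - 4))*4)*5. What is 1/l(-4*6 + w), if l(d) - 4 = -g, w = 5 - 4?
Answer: 1/671 ≈ 0.0014903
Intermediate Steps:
w = 1
g = -667 (g = -7 + (((6 + 5)*(1 - 4))*4)*5 = -7 + ((11*(-3))*4)*5 = -7 - 33*4*5 = -7 - 132*5 = -7 - 660 = -667)
l(d) = 671 (l(d) = 4 - 1*(-667) = 4 + 667 = 671)
1/l(-4*6 + w) = 1/671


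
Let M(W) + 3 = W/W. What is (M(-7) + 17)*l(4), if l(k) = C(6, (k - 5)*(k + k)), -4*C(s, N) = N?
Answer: 30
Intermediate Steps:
C(s, N) = -N/4
M(W) = -2 (M(W) = -3 + W/W = -3 + 1 = -2)
l(k) = -k*(-5 + k)/2 (l(k) = -(k - 5)*(k + k)/4 = -(-5 + k)*2*k/4 = -k*(-5 + k)/2)
(M(-7) + 17)*l(4) = (-2 + 17)*((1/2)*4*(5 - 1*4)) = 15*((1/2)*4*(5 - 4)) = 15*((1/2)*4*1) = 15*2 = 30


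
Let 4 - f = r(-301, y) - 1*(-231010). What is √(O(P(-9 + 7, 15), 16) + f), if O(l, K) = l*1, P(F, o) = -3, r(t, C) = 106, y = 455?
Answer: I*√231115 ≈ 480.74*I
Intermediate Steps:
O(l, K) = l
f = -231112 (f = 4 - (106 - 1*(-231010)) = 4 - (106 + 231010) = 4 - 1*231116 = 4 - 231116 = -231112)
√(O(P(-9 + 7, 15), 16) + f) = √(-3 - 231112) = √(-231115) = I*√231115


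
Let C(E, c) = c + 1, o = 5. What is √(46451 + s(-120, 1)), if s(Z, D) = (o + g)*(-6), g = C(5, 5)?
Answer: √46385 ≈ 215.37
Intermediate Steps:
C(E, c) = 1 + c
g = 6 (g = 1 + 5 = 6)
s(Z, D) = -66 (s(Z, D) = (5 + 6)*(-6) = 11*(-6) = -66)
√(46451 + s(-120, 1)) = √(46451 - 66) = √46385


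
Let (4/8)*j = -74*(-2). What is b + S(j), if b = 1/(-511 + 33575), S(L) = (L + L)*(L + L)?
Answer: 11587741697/33064 ≈ 3.5046e+5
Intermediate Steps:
j = 296 (j = 2*(-74*(-2)) = 2*148 = 296)
S(L) = 4*L² (S(L) = (2*L)*(2*L) = 4*L²)
b = 1/33064 ≈ 3.0244e-5
b + S(j) = 1/33064 + 4*296² = 1/33064 + 4*87616 = 1/33064 + 350464 = 11587741697/33064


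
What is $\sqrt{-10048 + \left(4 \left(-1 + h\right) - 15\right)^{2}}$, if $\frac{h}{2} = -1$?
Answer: $i \sqrt{9319} \approx 96.535 i$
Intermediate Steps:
$h = -2$ ($h = 2 \left(-1\right) = -2$)
$\sqrt{-10048 + \left(4 \left(-1 + h\right) - 15\right)^{2}} = \sqrt{-10048 + \left(4 \left(-1 - 2\right) - 15\right)^{2}} = \sqrt{-10048 + \left(4 \left(-3\right) - 15\right)^{2}} = \sqrt{-10048 + \left(-12 - 15\right)^{2}} = \sqrt{-10048 + \left(-27\right)^{2}} = \sqrt{-10048 + 729} = \sqrt{-9319} = i \sqrt{9319}$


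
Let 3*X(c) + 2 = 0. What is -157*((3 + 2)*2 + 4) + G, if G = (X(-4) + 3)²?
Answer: -19733/9 ≈ -2192.6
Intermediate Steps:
X(c) = -⅔ (X(c) = -⅔ + (⅓)*0 = -⅔ + 0 = -⅔)
G = 49/9 (G = (-⅔ + 3)² = (7/3)² = 49/9 ≈ 5.4444)
-157*((3 + 2)*2 + 4) + G = -157*((3 + 2)*2 + 4) + 49/9 = -157*(5*2 + 4) + 49/9 = -157*(10 + 4) + 49/9 = -157*14 + 49/9 = -2198 + 49/9 = -19733/9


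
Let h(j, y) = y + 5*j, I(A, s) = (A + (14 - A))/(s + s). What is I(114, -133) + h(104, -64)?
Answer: 8663/19 ≈ 455.95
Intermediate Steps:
I(A, s) = 7/s (I(A, s) = 14/((2*s)) = 14*(1/(2*s)) = 7/s)
I(114, -133) + h(104, -64) = 7/(-133) + (-64 + 5*104) = 7*(-1/133) + (-64 + 520) = -1/19 + 456 = 8663/19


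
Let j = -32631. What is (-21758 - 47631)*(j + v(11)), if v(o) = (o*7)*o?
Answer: 2205459976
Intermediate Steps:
v(o) = 7*o**2 (v(o) = (7*o)*o = 7*o**2)
(-21758 - 47631)*(j + v(11)) = (-21758 - 47631)*(-32631 + 7*11**2) = -69389*(-32631 + 7*121) = -69389*(-32631 + 847) = -69389*(-31784) = 2205459976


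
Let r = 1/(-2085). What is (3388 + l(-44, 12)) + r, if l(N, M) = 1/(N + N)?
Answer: 621628067/183480 ≈ 3388.0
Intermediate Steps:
r = -1/2085 ≈ -0.00047962
l(N, M) = 1/(2*N)
(3388 + l(-44, 12)) + r = (3388 + (½)/(-44)) - 1/2085 = (3388 + (½)*(-1/44)) - 1/2085 = (3388 - 1/88) - 1/2085 = 298143/88 - 1/2085 = 621628067/183480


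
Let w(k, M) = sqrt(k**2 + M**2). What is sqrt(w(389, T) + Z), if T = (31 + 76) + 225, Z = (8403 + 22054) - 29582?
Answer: sqrt(875 + 17*sqrt(905)) ≈ 37.235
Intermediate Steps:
Z = 875 (Z = 30457 - 29582 = 875)
T = 332 (T = 107 + 225 = 332)
w(k, M) = sqrt(M**2 + k**2)
sqrt(w(389, T) + Z) = sqrt(sqrt(332**2 + 389**2) + 875) = sqrt(sqrt(110224 + 151321) + 875) = sqrt(sqrt(261545) + 875) = sqrt(17*sqrt(905) + 875) = sqrt(875 + 17*sqrt(905))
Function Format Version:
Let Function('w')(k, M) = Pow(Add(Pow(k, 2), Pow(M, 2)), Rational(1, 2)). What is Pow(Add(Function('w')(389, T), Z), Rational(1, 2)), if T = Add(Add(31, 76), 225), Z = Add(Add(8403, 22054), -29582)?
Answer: Pow(Add(875, Mul(17, Pow(905, Rational(1, 2)))), Rational(1, 2)) ≈ 37.235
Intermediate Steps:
Z = 875 (Z = Add(30457, -29582) = 875)
T = 332 (T = Add(107, 225) = 332)
Function('w')(k, M) = Pow(Add(Pow(M, 2), Pow(k, 2)), Rational(1, 2))
Pow(Add(Function('w')(389, T), Z), Rational(1, 2)) = Pow(Add(Pow(Add(Pow(332, 2), Pow(389, 2)), Rational(1, 2)), 875), Rational(1, 2)) = Pow(Add(Pow(Add(110224, 151321), Rational(1, 2)), 875), Rational(1, 2)) = Pow(Add(Pow(261545, Rational(1, 2)), 875), Rational(1, 2)) = Pow(Add(Mul(17, Pow(905, Rational(1, 2))), 875), Rational(1, 2)) = Pow(Add(875, Mul(17, Pow(905, Rational(1, 2)))), Rational(1, 2))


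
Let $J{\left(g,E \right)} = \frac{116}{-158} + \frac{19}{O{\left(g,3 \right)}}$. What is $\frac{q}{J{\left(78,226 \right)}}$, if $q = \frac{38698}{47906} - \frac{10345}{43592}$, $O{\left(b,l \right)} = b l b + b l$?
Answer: $- \frac{5505757687989}{7075744656164} \approx -0.77812$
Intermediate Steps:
$O{\left(b,l \right)} = b l + l b^{2}$ ($O{\left(b,l \right)} = l b^{2} + b l = b l + l b^{2}$)
$q = \frac{595667823}{1044159176}$ ($q = 38698 \cdot \frac{1}{47906} - \frac{10345}{43592} = \frac{19349}{23953} - \frac{10345}{43592} = \frac{595667823}{1044159176} \approx 0.57048$)
$J{\left(g,E \right)} = - \frac{58}{79} + \frac{19}{3 g \left(1 + g\right)}$ ($J{\left(g,E \right)} = \frac{116}{-158} + \frac{19}{g 3 \left(1 + g\right)} = 116 \left(- \frac{1}{158}\right) + \frac{19}{3 g \left(1 + g\right)} = - \frac{58}{79} + 19 \frac{1}{3 g \left(1 + g\right)} = - \frac{58}{79} + \frac{19}{3 g \left(1 + g\right)}$)
$\frac{q}{J{\left(78,226 \right)}} = \frac{595667823}{1044159176 \frac{1501 - 13572 \left(1 + 78\right)}{237 \cdot 78 \left(1 + 78\right)}} = \frac{595667823}{1044159176 \cdot \frac{1}{237} \cdot \frac{1}{78} \cdot \frac{1}{79} \left(1501 - 13572 \cdot 79\right)} = \frac{595667823}{1044159176 \cdot \frac{1}{237} \cdot \frac{1}{78} \cdot \frac{1}{79} \left(1501 - 1072188\right)} = \frac{595667823}{1044159176 \cdot \frac{1}{237} \cdot \frac{1}{78} \cdot \frac{1}{79} \left(-1070687\right)} = \frac{595667823}{1044159176 \left(- \frac{13553}{18486}\right)} = \frac{595667823}{1044159176} \left(- \frac{18486}{13553}\right) = - \frac{5505757687989}{7075744656164}$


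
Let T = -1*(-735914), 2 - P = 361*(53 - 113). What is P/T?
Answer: 10831/367957 ≈ 0.029436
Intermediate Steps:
P = 21662 (P = 2 - 361*(53 - 113) = 2 - 361*(-60) = 2 - 1*(-21660) = 2 + 21660 = 21662)
T = 735914
P/T = 21662/735914 = 21662*(1/735914) = 10831/367957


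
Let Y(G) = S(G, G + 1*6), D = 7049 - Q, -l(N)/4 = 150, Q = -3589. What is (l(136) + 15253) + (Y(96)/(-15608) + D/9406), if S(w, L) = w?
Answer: 134459699042/9175553 ≈ 14654.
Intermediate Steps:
l(N) = -600 (l(N) = -4*150 = -600)
D = 10638 (D = 7049 - 1*(-3589) = 7049 + 3589 = 10638)
Y(G) = G
(l(136) + 15253) + (Y(96)/(-15608) + D/9406) = (-600 + 15253) + (96/(-15608) + 10638/9406) = 14653 + (96*(-1/15608) + 10638*(1/9406)) = 14653 + (-12/1951 + 5319/4703) = 14653 + 10320933/9175553 = 134459699042/9175553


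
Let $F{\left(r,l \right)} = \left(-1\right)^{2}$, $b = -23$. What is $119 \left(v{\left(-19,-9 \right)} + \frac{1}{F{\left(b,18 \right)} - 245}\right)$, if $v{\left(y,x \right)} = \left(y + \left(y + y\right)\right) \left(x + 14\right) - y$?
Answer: $- \frac{7723695}{244} \approx -31655.0$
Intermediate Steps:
$F{\left(r,l \right)} = 1$
$v{\left(y,x \right)} = - y + 3 y \left(14 + x\right)$ ($v{\left(y,x \right)} = \left(y + 2 y\right) \left(14 + x\right) - y = 3 y \left(14 + x\right) - y = - y + 3 y \left(14 + x\right)$)
$119 \left(v{\left(-19,-9 \right)} + \frac{1}{F{\left(b,18 \right)} - 245}\right) = 119 \left(- 19 \left(41 + 3 \left(-9\right)\right) + \frac{1}{1 - 245}\right) = 119 \left(- 19 \left(41 - 27\right) + \frac{1}{-244}\right) = 119 \left(\left(-19\right) 14 - \frac{1}{244}\right) = 119 \left(-266 - \frac{1}{244}\right) = 119 \left(- \frac{64905}{244}\right) = - \frac{7723695}{244}$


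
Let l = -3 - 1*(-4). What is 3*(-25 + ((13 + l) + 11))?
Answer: 0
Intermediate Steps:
l = 1 (l = -3 + 4 = 1)
3*(-25 + ((13 + l) + 11)) = 3*(-25 + ((13 + 1) + 11)) = 3*(-25 + (14 + 11)) = 3*(-25 + 25) = 3*0 = 0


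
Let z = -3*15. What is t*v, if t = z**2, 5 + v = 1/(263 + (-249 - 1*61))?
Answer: -477900/47 ≈ -10168.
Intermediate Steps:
v = -236/47 (v = -5 + 1/(263 + (-249 - 1*61)) = -5 + 1/(263 + (-249 - 61)) = -5 + 1/(263 - 310) = -5 + 1/(-47) = -5 - 1/47 = -236/47 ≈ -5.0213)
z = -45
t = 2025 (t = (-45)**2 = 2025)
t*v = 2025*(-236/47) = -477900/47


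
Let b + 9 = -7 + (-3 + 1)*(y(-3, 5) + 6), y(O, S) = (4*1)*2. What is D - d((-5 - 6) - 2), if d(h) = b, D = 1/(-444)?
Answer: 19535/444 ≈ 43.998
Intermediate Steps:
y(O, S) = 8 (y(O, S) = 4*2 = 8)
b = -44 (b = -9 + (-7 + (-3 + 1)*(8 + 6)) = -9 + (-7 - 2*14) = -9 + (-7 - 28) = -9 - 35 = -44)
D = -1/444 ≈ -0.0022523
d(h) = -44
D - d((-5 - 6) - 2) = -1/444 - 1*(-44) = -1/444 + 44 = 19535/444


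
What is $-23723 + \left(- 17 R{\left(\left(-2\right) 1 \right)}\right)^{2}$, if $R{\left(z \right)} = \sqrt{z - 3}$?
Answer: $-25168$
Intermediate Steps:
$R{\left(z \right)} = \sqrt{-3 + z}$
$-23723 + \left(- 17 R{\left(\left(-2\right) 1 \right)}\right)^{2} = -23723 + \left(- 17 \sqrt{-3 - 2}\right)^{2} = -23723 + \left(- 17 \sqrt{-5}\right)^{2} = -23723 + \left(- 17 i \sqrt{5}\right)^{2} = -23723 - 1445 = -25168$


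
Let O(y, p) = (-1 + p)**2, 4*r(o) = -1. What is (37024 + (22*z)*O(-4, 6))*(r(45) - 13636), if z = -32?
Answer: -264870520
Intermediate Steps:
r(o) = -1/4 (r(o) = (1/4)*(-1) = -1/4)
(37024 + (22*z)*O(-4, 6))*(r(45) - 13636) = (37024 + (22*(-32))*(-1 + 6)**2)*(-1/4 - 13636) = (37024 - 704*5**2)*(-54545/4) = (37024 - 704*25)*(-54545/4) = (37024 - 17600)*(-54545/4) = 19424*(-54545/4) = -264870520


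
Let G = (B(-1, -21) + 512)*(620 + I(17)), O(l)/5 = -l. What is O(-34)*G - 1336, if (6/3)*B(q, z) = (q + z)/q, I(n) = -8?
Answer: 54411584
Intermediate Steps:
O(l) = -5*l (O(l) = 5*(-l) = -5*l)
B(q, z) = (q + z)/(2*q) (B(q, z) = ((q + z)/q)/2 = (q + z)/(2*q))
G = 320076 (G = ((½)*(-1 - 21)/(-1) + 512)*(620 - 8) = ((½)*(-1)*(-22) + 512)*612 = (11 + 512)*612 = 523*612 = 320076)
O(-34)*G - 1336 = -5*(-34)*320076 - 1336 = 170*320076 - 1336 = 54412920 - 1336 = 54411584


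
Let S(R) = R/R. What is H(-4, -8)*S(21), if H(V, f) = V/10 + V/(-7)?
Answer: 6/35 ≈ 0.17143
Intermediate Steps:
S(R) = 1
H(V, f) = -3*V/70 (H(V, f) = V*(1/10) + V*(-1/7) = V/10 - V/7 = -3*V/70)
H(-4, -8)*S(21) = -3/70*(-4)*1 = (6/35)*1 = 6/35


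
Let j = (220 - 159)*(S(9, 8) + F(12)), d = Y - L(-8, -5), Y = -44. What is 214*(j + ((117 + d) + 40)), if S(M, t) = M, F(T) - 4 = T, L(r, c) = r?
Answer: 352244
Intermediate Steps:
F(T) = 4 + T
d = -36 (d = -44 - 1*(-8) = -44 + 8 = -36)
j = 1525 (j = (220 - 159)*(9 + (4 + 12)) = 61*(9 + 16) = 61*25 = 1525)
214*(j + ((117 + d) + 40)) = 214*(1525 + ((117 - 36) + 40)) = 214*(1525 + (81 + 40)) = 214*(1525 + 121) = 214*1646 = 352244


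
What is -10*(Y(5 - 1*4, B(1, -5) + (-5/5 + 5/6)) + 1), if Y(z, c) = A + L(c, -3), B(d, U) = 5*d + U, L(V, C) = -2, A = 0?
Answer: 10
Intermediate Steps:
B(d, U) = U + 5*d
Y(z, c) = -2 (Y(z, c) = 0 - 2 = -2)
-10*(Y(5 - 1*4, B(1, -5) + (-5/5 + 5/6)) + 1) = -10*(-2 + 1) = -10*(-1) = 10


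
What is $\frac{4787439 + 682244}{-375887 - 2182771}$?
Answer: $- \frac{5469683}{2558658} \approx -2.1377$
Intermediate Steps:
$\frac{4787439 + 682244}{-375887 - 2182771} = \frac{5469683}{-2558658} = 5469683 \left(- \frac{1}{2558658}\right) = - \frac{5469683}{2558658}$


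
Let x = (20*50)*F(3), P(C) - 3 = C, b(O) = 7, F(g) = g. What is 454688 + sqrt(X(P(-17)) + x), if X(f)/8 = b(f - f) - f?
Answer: 454688 + 12*sqrt(22) ≈ 4.5474e+5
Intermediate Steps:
P(C) = 3 + C
X(f) = 56 - 8*f (X(f) = 8*(7 - f) = 56 - 8*f)
x = 3000 (x = (20*50)*3 = 1000*3 = 3000)
454688 + sqrt(X(P(-17)) + x) = 454688 + sqrt((56 - 8*(3 - 17)) + 3000) = 454688 + sqrt((56 - 8*(-14)) + 3000) = 454688 + sqrt((56 + 112) + 3000) = 454688 + sqrt(168 + 3000) = 454688 + sqrt(3168) = 454688 + 12*sqrt(22)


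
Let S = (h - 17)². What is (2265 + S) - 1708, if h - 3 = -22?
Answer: 1853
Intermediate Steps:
h = -19 (h = 3 - 22 = -19)
S = 1296 (S = (-19 - 17)² = (-36)² = 1296)
(2265 + S) - 1708 = (2265 + 1296) - 1708 = 3561 - 1708 = 1853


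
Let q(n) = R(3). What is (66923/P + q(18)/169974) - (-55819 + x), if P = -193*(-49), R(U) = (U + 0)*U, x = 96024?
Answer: -1025649452525/25514986 ≈ -40198.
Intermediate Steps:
R(U) = U² (R(U) = U*U = U²)
q(n) = 9 (q(n) = 3² = 9)
P = 9457
(66923/P + q(18)/169974) - (-55819 + x) = (66923/9457 + 9/169974) - (-55819 + 96024) = (66923*(1/9457) + 9*(1/169974)) - 1*40205 = (66923/9457 + 1/18886) - 40205 = 180559605/25514986 - 40205 = -1025649452525/25514986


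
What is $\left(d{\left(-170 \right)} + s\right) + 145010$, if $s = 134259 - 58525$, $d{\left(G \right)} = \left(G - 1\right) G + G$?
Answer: $249644$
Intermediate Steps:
$d{\left(G \right)} = G + G \left(-1 + G\right)$ ($d{\left(G \right)} = \left(-1 + G\right) G + G = G \left(-1 + G\right) + G = G + G \left(-1 + G\right)$)
$s = 75734$
$\left(d{\left(-170 \right)} + s\right) + 145010 = \left(\left(-170\right)^{2} + 75734\right) + 145010 = \left(28900 + 75734\right) + 145010 = 104634 + 145010 = 249644$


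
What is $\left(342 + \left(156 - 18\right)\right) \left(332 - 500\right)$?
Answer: $-80640$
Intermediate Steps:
$\left(342 + \left(156 - 18\right)\right) \left(332 - 500\right) = \left(342 + \left(156 - 18\right)\right) \left(-168\right) = \left(342 + 138\right) \left(-168\right) = 480 \left(-168\right) = -80640$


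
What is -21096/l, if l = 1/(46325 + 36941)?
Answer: -1756579536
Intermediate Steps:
l = 1/83266 ≈ 1.2010e-5
-21096/l = -21096/1/83266 = -21096*83266 = -1756579536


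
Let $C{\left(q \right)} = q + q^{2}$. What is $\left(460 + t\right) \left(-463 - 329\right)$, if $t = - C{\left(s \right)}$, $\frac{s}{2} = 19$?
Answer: $809424$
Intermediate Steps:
$s = 38$ ($s = 2 \cdot 19 = 38$)
$t = -1482$ ($t = - 38 \left(1 + 38\right) = - 38 \cdot 39 = \left(-1\right) 1482 = -1482$)
$\left(460 + t\right) \left(-463 - 329\right) = \left(460 - 1482\right) \left(-463 - 329\right) = \left(-1022\right) \left(-792\right) = 809424$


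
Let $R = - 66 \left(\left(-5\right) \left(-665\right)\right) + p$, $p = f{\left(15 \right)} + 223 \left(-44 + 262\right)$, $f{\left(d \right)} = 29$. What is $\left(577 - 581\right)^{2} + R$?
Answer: $-170791$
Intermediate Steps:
$p = 48643$ ($p = 29 + 223 \left(-44 + 262\right) = 29 + 223 \cdot 218 = 29 + 48614 = 48643$)
$R = -170807$ ($R = - 66 \left(\left(-5\right) \left(-665\right)\right) + 48643 = \left(-66\right) 3325 + 48643 = -219450 + 48643 = -170807$)
$\left(577 - 581\right)^{2} + R = \left(577 - 581\right)^{2} - 170807 = \left(-4\right)^{2} - 170807 = 16 - 170807 = -170791$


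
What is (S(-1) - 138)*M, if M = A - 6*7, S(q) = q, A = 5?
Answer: 5143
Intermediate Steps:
M = -37 (M = 5 - 6*7 = 5 - 42 = -37)
(S(-1) - 138)*M = (-1 - 138)*(-37) = -139*(-37) = 5143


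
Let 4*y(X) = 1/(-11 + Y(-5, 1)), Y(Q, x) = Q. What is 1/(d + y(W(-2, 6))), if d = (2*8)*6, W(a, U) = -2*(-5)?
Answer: 64/6143 ≈ 0.010418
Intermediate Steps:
W(a, U) = 10
y(X) = -1/64 (y(X) = 1/(4*(-11 - 5)) = (1/4)/(-16) = (1/4)*(-1/16) = -1/64)
d = 96 (d = 16*6 = 96)
1/(d + y(W(-2, 6))) = 1/(96 - 1/64) = 1/(6143/64) = 64/6143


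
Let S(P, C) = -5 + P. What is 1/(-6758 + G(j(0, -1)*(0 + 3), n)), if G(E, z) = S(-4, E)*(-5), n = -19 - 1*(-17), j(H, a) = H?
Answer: -1/6713 ≈ -0.00014896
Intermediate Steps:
n = -2 (n = -19 + 17 = -2)
G(E, z) = 45 (G(E, z) = (-5 - 4)*(-5) = -9*(-5) = 45)
1/(-6758 + G(j(0, -1)*(0 + 3), n)) = 1/(-6758 + 45) = 1/(-6713) = -1/6713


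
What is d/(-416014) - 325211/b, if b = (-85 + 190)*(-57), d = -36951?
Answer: 135513480689/2489843790 ≈ 54.427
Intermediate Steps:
b = -5985 (b = 105*(-57) = -5985)
d/(-416014) - 325211/b = -36951/(-416014) - 325211/(-5985) = -36951*(-1/416014) - 325211*(-1/5985) = 36951/416014 + 325211/5985 = 135513480689/2489843790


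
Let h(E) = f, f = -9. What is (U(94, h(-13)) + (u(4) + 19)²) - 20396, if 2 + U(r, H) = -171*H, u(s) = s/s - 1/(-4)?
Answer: -295183/16 ≈ -18449.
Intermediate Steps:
u(s) = 5/4 (u(s) = 1 - 1*(-¼) = 1 + ¼ = 5/4)
h(E) = -9
U(r, H) = -2 - 171*H
(U(94, h(-13)) + (u(4) + 19)²) - 20396 = ((-2 - 171*(-9)) + (5/4 + 19)²) - 20396 = ((-2 + 1539) + (81/4)²) - 20396 = (1537 + 6561/16) - 20396 = 31153/16 - 20396 = -295183/16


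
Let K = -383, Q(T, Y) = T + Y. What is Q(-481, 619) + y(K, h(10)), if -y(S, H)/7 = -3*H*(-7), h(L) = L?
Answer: -1332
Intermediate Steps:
y(S, H) = -147*H (y(S, H) = -7*(-3*H)*(-7) = -147*H)
Q(-481, 619) + y(K, h(10)) = (-481 + 619) - 147*10 = 138 - 1470 = -1332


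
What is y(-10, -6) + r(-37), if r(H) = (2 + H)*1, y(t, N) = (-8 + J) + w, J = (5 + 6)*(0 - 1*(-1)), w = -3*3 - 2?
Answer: -43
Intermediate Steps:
w = -11 (w = -9 - 2 = -11)
J = 11 (J = 11*(0 + 1) = 11*1 = 11)
y(t, N) = -8 (y(t, N) = (-8 + 11) - 11 = 3 - 11 = -8)
r(H) = 2 + H
y(-10, -6) + r(-37) = -8 + (2 - 37) = -8 - 35 = -43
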